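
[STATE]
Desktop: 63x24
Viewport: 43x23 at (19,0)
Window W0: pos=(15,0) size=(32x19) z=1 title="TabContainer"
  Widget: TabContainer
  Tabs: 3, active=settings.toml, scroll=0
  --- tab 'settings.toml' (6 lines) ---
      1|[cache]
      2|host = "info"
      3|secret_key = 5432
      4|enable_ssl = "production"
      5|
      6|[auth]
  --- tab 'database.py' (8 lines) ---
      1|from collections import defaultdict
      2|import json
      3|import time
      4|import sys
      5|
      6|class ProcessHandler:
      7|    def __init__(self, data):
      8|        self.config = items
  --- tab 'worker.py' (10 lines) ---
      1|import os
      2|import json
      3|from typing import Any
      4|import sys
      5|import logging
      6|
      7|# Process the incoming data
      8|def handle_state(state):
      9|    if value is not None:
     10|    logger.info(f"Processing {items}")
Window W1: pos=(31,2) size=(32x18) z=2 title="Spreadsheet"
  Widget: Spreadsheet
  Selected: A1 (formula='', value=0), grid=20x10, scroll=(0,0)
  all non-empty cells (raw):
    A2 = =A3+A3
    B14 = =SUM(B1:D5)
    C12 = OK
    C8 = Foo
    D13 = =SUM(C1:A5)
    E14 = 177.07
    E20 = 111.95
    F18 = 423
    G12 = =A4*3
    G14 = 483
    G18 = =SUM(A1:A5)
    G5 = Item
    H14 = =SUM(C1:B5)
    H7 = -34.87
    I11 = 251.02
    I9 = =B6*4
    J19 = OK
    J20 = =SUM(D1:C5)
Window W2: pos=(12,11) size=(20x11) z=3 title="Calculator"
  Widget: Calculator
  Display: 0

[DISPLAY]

━━━━━━━━━━━━━━━━━━━━━━━━━━━┓               
bContainer                 ┃               
────────────┏━━━━━━━━━━━━━━━━━━━━━━━━━━━━━━
ttings.toml]┃ Spreadsheet                  
────────────┠──────────────────────────────
che]        ┃A1:                           
t = "info"  ┃       A       B       C      
ret_key = 54┃------------------------------
ble_ssl = "p┃  1      [0]       0       0  
            ┃  2        0       0       0  
th]         ┃  3        0       0       0  
━━━━━━━━━━━━┓  4        0       0       0  
lator       ┃  5        0       0       0  
────────────┨  6        0       0       0  
           0┃  7        0       0       0  
──┬───┬───┐ ┃  8        0       0Foo       
8 │ 9 │ ÷ │ ┃  9        0       0       0  
──┼───┼───┤ ┃ 10        0       0       0  
5 │ 6 │ × │ ┃ 11        0       0       0  
──┼───┼───┤ ┃━━━━━━━━━━━━━━━━━━━━━━━━━━━━━━
2 │ 3 │ - │ ┃                              
━━━━━━━━━━━━┛                              
                                           


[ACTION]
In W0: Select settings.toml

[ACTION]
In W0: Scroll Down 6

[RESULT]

━━━━━━━━━━━━━━━━━━━━━━━━━━━┓               
bContainer                 ┃               
────────────┏━━━━━━━━━━━━━━━━━━━━━━━━━━━━━━
ttings.toml]┃ Spreadsheet                  
────────────┠──────────────────────────────
th]         ┃A1:                           
            ┃       A       B       C      
            ┃------------------------------
            ┃  1      [0]       0       0  
            ┃  2        0       0       0  
            ┃  3        0       0       0  
━━━━━━━━━━━━┓  4        0       0       0  
lator       ┃  5        0       0       0  
────────────┨  6        0       0       0  
           0┃  7        0       0       0  
──┬───┬───┐ ┃  8        0       0Foo       
8 │ 9 │ ÷ │ ┃  9        0       0       0  
──┼───┼───┤ ┃ 10        0       0       0  
5 │ 6 │ × │ ┃ 11        0       0       0  
──┼───┼───┤ ┃━━━━━━━━━━━━━━━━━━━━━━━━━━━━━━
2 │ 3 │ - │ ┃                              
━━━━━━━━━━━━┛                              
                                           


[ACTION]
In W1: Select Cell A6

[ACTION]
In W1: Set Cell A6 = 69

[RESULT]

━━━━━━━━━━━━━━━━━━━━━━━━━━━┓               
bContainer                 ┃               
────────────┏━━━━━━━━━━━━━━━━━━━━━━━━━━━━━━
ttings.toml]┃ Spreadsheet                  
────────────┠──────────────────────────────
th]         ┃A6: 69                        
            ┃       A       B       C      
            ┃------------------------------
            ┃  1        0       0       0  
            ┃  2        0       0       0  
            ┃  3        0       0       0  
━━━━━━━━━━━━┓  4        0       0       0  
lator       ┃  5        0       0       0  
────────────┨  6     [69]       0       0  
           0┃  7        0       0       0  
──┬───┬───┐ ┃  8        0       0Foo       
8 │ 9 │ ÷ │ ┃  9        0       0       0  
──┼───┼───┤ ┃ 10        0       0       0  
5 │ 6 │ × │ ┃ 11        0       0       0  
──┼───┼───┤ ┃━━━━━━━━━━━━━━━━━━━━━━━━━━━━━━
2 │ 3 │ - │ ┃                              
━━━━━━━━━━━━┛                              
                                           


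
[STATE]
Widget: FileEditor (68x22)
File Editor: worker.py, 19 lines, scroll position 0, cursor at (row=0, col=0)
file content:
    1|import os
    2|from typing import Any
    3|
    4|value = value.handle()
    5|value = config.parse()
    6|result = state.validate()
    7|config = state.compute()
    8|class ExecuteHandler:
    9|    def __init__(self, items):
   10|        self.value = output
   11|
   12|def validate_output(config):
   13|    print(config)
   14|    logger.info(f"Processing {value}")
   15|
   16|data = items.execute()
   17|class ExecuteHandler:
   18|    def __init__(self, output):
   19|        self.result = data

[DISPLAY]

█mport os                                                          ▲
from typing import Any                                             █
                                                                   ░
value = value.handle()                                             ░
value = config.parse()                                             ░
result = state.validate()                                          ░
config = state.compute()                                           ░
class ExecuteHandler:                                              ░
    def __init__(self, items):                                     ░
        self.value = output                                        ░
                                                                   ░
def validate_output(config):                                       ░
    print(config)                                                  ░
    logger.info(f"Processing {value}")                             ░
                                                                   ░
data = items.execute()                                             ░
class ExecuteHandler:                                              ░
    def __init__(self, output):                                    ░
        self.result = data                                         ░
                                                                   ░
                                                                   ░
                                                                   ▼


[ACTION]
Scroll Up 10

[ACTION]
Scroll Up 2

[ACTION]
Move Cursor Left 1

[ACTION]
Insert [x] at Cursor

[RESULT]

x█mport os                                                         ▲
from typing import Any                                             █
                                                                   ░
value = value.handle()                                             ░
value = config.parse()                                             ░
result = state.validate()                                          ░
config = state.compute()                                           ░
class ExecuteHandler:                                              ░
    def __init__(self, items):                                     ░
        self.value = output                                        ░
                                                                   ░
def validate_output(config):                                       ░
    print(config)                                                  ░
    logger.info(f"Processing {value}")                             ░
                                                                   ░
data = items.execute()                                             ░
class ExecuteHandler:                                              ░
    def __init__(self, output):                                    ░
        self.result = data                                         ░
                                                                   ░
                                                                   ░
                                                                   ▼


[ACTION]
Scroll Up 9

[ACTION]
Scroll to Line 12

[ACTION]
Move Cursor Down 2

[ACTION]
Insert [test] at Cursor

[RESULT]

ximport os                                                         ▲
from typing import Any                                             █
test█                                                              ░
value = value.handle()                                             ░
value = config.parse()                                             ░
result = state.validate()                                          ░
config = state.compute()                                           ░
class ExecuteHandler:                                              ░
    def __init__(self, items):                                     ░
        self.value = output                                        ░
                                                                   ░
def validate_output(config):                                       ░
    print(config)                                                  ░
    logger.info(f"Processing {value}")                             ░
                                                                   ░
data = items.execute()                                             ░
class ExecuteHandler:                                              ░
    def __init__(self, output):                                    ░
        self.result = data                                         ░
                                                                   ░
                                                                   ░
                                                                   ▼


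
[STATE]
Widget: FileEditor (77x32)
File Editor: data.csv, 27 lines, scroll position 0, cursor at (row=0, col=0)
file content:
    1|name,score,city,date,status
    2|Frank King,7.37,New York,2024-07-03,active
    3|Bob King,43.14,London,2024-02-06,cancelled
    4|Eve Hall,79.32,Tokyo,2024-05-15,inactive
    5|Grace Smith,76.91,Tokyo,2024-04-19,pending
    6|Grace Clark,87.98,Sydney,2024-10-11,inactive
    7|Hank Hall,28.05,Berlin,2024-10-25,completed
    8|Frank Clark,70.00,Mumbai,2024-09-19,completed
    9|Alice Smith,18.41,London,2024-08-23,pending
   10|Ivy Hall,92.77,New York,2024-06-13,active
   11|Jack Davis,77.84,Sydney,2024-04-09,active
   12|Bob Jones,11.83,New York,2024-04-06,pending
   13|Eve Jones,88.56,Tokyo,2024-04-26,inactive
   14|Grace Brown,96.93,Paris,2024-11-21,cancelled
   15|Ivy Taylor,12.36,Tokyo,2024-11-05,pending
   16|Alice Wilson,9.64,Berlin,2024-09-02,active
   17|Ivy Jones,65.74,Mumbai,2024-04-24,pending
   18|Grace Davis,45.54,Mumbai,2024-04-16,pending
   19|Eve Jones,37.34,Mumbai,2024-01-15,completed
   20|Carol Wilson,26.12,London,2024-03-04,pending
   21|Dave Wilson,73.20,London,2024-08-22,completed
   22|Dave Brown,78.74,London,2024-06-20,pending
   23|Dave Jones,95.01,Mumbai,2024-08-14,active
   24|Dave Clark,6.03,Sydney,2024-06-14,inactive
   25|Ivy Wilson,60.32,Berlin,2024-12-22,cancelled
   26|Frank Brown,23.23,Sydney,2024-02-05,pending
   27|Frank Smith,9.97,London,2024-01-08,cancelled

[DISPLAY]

█ame,score,city,date,status                                                 ▲
Frank King,7.37,New York,2024-07-03,active                                  █
Bob King,43.14,London,2024-02-06,cancelled                                  ░
Eve Hall,79.32,Tokyo,2024-05-15,inactive                                    ░
Grace Smith,76.91,Tokyo,2024-04-19,pending                                  ░
Grace Clark,87.98,Sydney,2024-10-11,inactive                                ░
Hank Hall,28.05,Berlin,2024-10-25,completed                                 ░
Frank Clark,70.00,Mumbai,2024-09-19,completed                               ░
Alice Smith,18.41,London,2024-08-23,pending                                 ░
Ivy Hall,92.77,New York,2024-06-13,active                                   ░
Jack Davis,77.84,Sydney,2024-04-09,active                                   ░
Bob Jones,11.83,New York,2024-04-06,pending                                 ░
Eve Jones,88.56,Tokyo,2024-04-26,inactive                                   ░
Grace Brown,96.93,Paris,2024-11-21,cancelled                                ░
Ivy Taylor,12.36,Tokyo,2024-11-05,pending                                   ░
Alice Wilson,9.64,Berlin,2024-09-02,active                                  ░
Ivy Jones,65.74,Mumbai,2024-04-24,pending                                   ░
Grace Davis,45.54,Mumbai,2024-04-16,pending                                 ░
Eve Jones,37.34,Mumbai,2024-01-15,completed                                 ░
Carol Wilson,26.12,London,2024-03-04,pending                                ░
Dave Wilson,73.20,London,2024-08-22,completed                               ░
Dave Brown,78.74,London,2024-06-20,pending                                  ░
Dave Jones,95.01,Mumbai,2024-08-14,active                                   ░
Dave Clark,6.03,Sydney,2024-06-14,inactive                                  ░
Ivy Wilson,60.32,Berlin,2024-12-22,cancelled                                ░
Frank Brown,23.23,Sydney,2024-02-05,pending                                 ░
Frank Smith,9.97,London,2024-01-08,cancelled                                ░
                                                                            ░
                                                                            ░
                                                                            ░
                                                                            ░
                                                                            ▼


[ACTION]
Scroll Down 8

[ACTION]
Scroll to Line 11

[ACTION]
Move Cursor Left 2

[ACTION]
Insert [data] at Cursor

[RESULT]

data█ame,score,city,date,status                                             ▲
Frank King,7.37,New York,2024-07-03,active                                  █
Bob King,43.14,London,2024-02-06,cancelled                                  ░
Eve Hall,79.32,Tokyo,2024-05-15,inactive                                    ░
Grace Smith,76.91,Tokyo,2024-04-19,pending                                  ░
Grace Clark,87.98,Sydney,2024-10-11,inactive                                ░
Hank Hall,28.05,Berlin,2024-10-25,completed                                 ░
Frank Clark,70.00,Mumbai,2024-09-19,completed                               ░
Alice Smith,18.41,London,2024-08-23,pending                                 ░
Ivy Hall,92.77,New York,2024-06-13,active                                   ░
Jack Davis,77.84,Sydney,2024-04-09,active                                   ░
Bob Jones,11.83,New York,2024-04-06,pending                                 ░
Eve Jones,88.56,Tokyo,2024-04-26,inactive                                   ░
Grace Brown,96.93,Paris,2024-11-21,cancelled                                ░
Ivy Taylor,12.36,Tokyo,2024-11-05,pending                                   ░
Alice Wilson,9.64,Berlin,2024-09-02,active                                  ░
Ivy Jones,65.74,Mumbai,2024-04-24,pending                                   ░
Grace Davis,45.54,Mumbai,2024-04-16,pending                                 ░
Eve Jones,37.34,Mumbai,2024-01-15,completed                                 ░
Carol Wilson,26.12,London,2024-03-04,pending                                ░
Dave Wilson,73.20,London,2024-08-22,completed                               ░
Dave Brown,78.74,London,2024-06-20,pending                                  ░
Dave Jones,95.01,Mumbai,2024-08-14,active                                   ░
Dave Clark,6.03,Sydney,2024-06-14,inactive                                  ░
Ivy Wilson,60.32,Berlin,2024-12-22,cancelled                                ░
Frank Brown,23.23,Sydney,2024-02-05,pending                                 ░
Frank Smith,9.97,London,2024-01-08,cancelled                                ░
                                                                            ░
                                                                            ░
                                                                            ░
                                                                            ░
                                                                            ▼


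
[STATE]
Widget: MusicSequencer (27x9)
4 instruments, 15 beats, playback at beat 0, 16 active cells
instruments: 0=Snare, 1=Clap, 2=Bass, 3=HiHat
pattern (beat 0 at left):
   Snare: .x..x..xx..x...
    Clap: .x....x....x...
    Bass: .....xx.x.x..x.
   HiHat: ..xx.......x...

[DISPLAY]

      ▼12345678901234      
 Snare·█··█··██··█···      
  Clap·█····█····█···      
  Bass·····██·█·█··█·      
 HiHat··██·······█···      
                           
                           
                           
                           


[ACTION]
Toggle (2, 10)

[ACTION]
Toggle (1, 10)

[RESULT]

      ▼12345678901234      
 Snare·█··█··██··█···      
  Clap·█····█···██···      
  Bass·····██·█····█·      
 HiHat··██·······█···      
                           
                           
                           
                           


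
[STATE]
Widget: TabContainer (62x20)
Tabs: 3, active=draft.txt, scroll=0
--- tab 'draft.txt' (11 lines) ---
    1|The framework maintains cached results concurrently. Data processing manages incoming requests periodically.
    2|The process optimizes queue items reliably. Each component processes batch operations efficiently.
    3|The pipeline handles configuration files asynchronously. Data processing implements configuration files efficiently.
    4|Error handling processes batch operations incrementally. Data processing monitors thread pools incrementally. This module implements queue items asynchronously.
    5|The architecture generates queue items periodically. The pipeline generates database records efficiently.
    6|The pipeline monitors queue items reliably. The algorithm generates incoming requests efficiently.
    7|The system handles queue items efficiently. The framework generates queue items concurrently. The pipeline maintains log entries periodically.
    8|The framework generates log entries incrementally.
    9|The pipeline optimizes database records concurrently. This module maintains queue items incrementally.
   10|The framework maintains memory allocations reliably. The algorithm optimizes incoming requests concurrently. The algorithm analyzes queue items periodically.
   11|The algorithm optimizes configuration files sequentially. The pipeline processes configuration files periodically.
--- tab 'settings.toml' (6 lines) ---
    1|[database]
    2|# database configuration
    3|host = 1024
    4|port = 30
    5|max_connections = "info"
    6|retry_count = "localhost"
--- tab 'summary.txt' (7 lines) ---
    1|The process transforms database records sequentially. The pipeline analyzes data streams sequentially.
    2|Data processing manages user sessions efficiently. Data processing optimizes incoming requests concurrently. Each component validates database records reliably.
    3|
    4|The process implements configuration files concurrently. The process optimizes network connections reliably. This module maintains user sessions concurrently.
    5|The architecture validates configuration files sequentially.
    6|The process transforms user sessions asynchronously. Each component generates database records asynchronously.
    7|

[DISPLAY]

[draft.txt]│ settings.toml │ summary.txt                      
──────────────────────────────────────────────────────────────
The framework maintains cached results concurrently. Data proc
The process optimizes queue items reliably. Each component pro
The pipeline handles configuration files asynchronously. Data 
Error handling processes batch operations incrementally. Data 
The architecture generates queue items periodically. The pipel
The pipeline monitors queue items reliably. The algorithm gene
The system handles queue items efficiently. The framework gene
The framework generates log entries incrementally.            
The pipeline optimizes database records concurrently. This mod
The framework maintains memory allocations reliably. The algor
The algorithm optimizes configuration files sequentially. The 
                                                              
                                                              
                                                              
                                                              
                                                              
                                                              
                                                              


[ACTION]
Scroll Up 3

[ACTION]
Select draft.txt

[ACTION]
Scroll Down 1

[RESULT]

[draft.txt]│ settings.toml │ summary.txt                      
──────────────────────────────────────────────────────────────
The process optimizes queue items reliably. Each component pro
The pipeline handles configuration files asynchronously. Data 
Error handling processes batch operations incrementally. Data 
The architecture generates queue items periodically. The pipel
The pipeline monitors queue items reliably. The algorithm gene
The system handles queue items efficiently. The framework gene
The framework generates log entries incrementally.            
The pipeline optimizes database records concurrently. This mod
The framework maintains memory allocations reliably. The algor
The algorithm optimizes configuration files sequentially. The 
                                                              
                                                              
                                                              
                                                              
                                                              
                                                              
                                                              
                                                              


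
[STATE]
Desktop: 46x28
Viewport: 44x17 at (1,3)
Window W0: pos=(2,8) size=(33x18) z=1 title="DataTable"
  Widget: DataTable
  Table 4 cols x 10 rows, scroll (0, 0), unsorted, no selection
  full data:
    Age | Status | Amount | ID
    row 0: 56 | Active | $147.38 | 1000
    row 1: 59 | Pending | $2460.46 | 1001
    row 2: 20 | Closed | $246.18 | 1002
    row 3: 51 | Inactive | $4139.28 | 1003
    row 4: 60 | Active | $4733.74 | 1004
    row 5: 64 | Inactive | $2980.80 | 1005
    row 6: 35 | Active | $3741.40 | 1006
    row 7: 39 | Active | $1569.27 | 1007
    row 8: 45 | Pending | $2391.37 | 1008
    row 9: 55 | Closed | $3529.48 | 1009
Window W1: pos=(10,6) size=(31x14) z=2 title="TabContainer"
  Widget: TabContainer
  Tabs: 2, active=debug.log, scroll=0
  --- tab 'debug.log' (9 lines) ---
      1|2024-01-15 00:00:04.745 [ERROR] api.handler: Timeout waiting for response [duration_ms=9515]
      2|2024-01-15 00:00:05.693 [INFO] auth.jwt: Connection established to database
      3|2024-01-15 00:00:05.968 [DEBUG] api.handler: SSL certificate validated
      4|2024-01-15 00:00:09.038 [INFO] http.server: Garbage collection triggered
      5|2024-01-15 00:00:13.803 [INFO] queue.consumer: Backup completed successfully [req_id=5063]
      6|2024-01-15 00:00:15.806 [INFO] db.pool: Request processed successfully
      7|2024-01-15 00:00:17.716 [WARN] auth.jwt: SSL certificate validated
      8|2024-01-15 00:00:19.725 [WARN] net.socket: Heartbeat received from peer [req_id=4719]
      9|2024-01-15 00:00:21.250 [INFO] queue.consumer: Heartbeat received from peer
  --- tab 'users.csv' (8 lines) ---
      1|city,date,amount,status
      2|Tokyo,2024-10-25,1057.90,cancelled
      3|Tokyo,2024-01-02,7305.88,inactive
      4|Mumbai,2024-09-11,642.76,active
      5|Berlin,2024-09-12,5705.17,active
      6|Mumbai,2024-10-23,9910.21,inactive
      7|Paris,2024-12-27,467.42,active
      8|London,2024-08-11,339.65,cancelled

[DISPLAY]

                                            
                                            
                                            
         ┏━━━━━━━━━━━━━━━━━━━━━━━━━━━━━┓    
         ┃ TabContainer                ┃    
 ┏━━━━━━━┠─────────────────────────────┨    
 ┃ DataTa┃[debug.log]│ users.csv       ┃    
 ┠───────┃─────────────────────────────┃    
 ┃Age│Sta┃2024-01-15 00:00:04.745 [ERRO┃    
 ┃───┼───┃2024-01-15 00:00:05.693 [INFO┃    
 ┃56 │Act┃2024-01-15 00:00:05.968 [DEBU┃    
 ┃59 │Pen┃2024-01-15 00:00:09.038 [INFO┃    
 ┃20 │Clo┃2024-01-15 00:00:13.803 [INFO┃    
 ┃51 │Ina┃2024-01-15 00:00:15.806 [INFO┃    
 ┃60 │Act┃2024-01-15 00:00:17.716 [WARN┃    
 ┃64 │Ina┃2024-01-15 00:00:19.725 [WARN┃    
 ┃35 │Act┗━━━━━━━━━━━━━━━━━━━━━━━━━━━━━┛    


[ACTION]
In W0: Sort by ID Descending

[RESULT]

                                            
                                            
                                            
         ┏━━━━━━━━━━━━━━━━━━━━━━━━━━━━━┓    
         ┃ TabContainer                ┃    
 ┏━━━━━━━┠─────────────────────────────┨    
 ┃ DataTa┃[debug.log]│ users.csv       ┃    
 ┠───────┃─────────────────────────────┃    
 ┃Age│Sta┃2024-01-15 00:00:04.745 [ERRO┃    
 ┃───┼───┃2024-01-15 00:00:05.693 [INFO┃    
 ┃55 │Clo┃2024-01-15 00:00:05.968 [DEBU┃    
 ┃45 │Pen┃2024-01-15 00:00:09.038 [INFO┃    
 ┃39 │Act┃2024-01-15 00:00:13.803 [INFO┃    
 ┃35 │Act┃2024-01-15 00:00:15.806 [INFO┃    
 ┃64 │Ina┃2024-01-15 00:00:17.716 [WARN┃    
 ┃60 │Act┃2024-01-15 00:00:19.725 [WARN┃    
 ┃51 │Ina┗━━━━━━━━━━━━━━━━━━━━━━━━━━━━━┛    


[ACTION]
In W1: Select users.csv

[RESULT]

                                            
                                            
                                            
         ┏━━━━━━━━━━━━━━━━━━━━━━━━━━━━━┓    
         ┃ TabContainer                ┃    
 ┏━━━━━━━┠─────────────────────────────┨    
 ┃ DataTa┃ debug.log │[users.csv]      ┃    
 ┠───────┃─────────────────────────────┃    
 ┃Age│Sta┃city,date,amount,status      ┃    
 ┃───┼───┃Tokyo,2024-10-25,1057.90,canc┃    
 ┃55 │Clo┃Tokyo,2024-01-02,7305.88,inac┃    
 ┃45 │Pen┃Mumbai,2024-09-11,642.76,acti┃    
 ┃39 │Act┃Berlin,2024-09-12,5705.17,act┃    
 ┃35 │Act┃Mumbai,2024-10-23,9910.21,ina┃    
 ┃64 │Ina┃Paris,2024-12-27,467.42,activ┃    
 ┃60 │Act┃London,2024-08-11,339.65,canc┃    
 ┃51 │Ina┗━━━━━━━━━━━━━━━━━━━━━━━━━━━━━┛    


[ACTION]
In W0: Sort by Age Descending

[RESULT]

                                            
                                            
                                            
         ┏━━━━━━━━━━━━━━━━━━━━━━━━━━━━━┓    
         ┃ TabContainer                ┃    
 ┏━━━━━━━┠─────────────────────────────┨    
 ┃ DataTa┃ debug.log │[users.csv]      ┃    
 ┠───────┃─────────────────────────────┃    
 ┃Ag▼│Sta┃city,date,amount,status      ┃    
 ┃───┼───┃Tokyo,2024-10-25,1057.90,canc┃    
 ┃64 │Ina┃Tokyo,2024-01-02,7305.88,inac┃    
 ┃60 │Act┃Mumbai,2024-09-11,642.76,acti┃    
 ┃59 │Pen┃Berlin,2024-09-12,5705.17,act┃    
 ┃56 │Act┃Mumbai,2024-10-23,9910.21,ina┃    
 ┃55 │Clo┃Paris,2024-12-27,467.42,activ┃    
 ┃51 │Ina┃London,2024-08-11,339.65,canc┃    
 ┃45 │Pen┗━━━━━━━━━━━━━━━━━━━━━━━━━━━━━┛    


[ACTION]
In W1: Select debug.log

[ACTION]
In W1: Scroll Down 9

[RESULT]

                                            
                                            
                                            
         ┏━━━━━━━━━━━━━━━━━━━━━━━━━━━━━┓    
         ┃ TabContainer                ┃    
 ┏━━━━━━━┠─────────────────────────────┨    
 ┃ DataTa┃[debug.log]│ users.csv       ┃    
 ┠───────┃─────────────────────────────┃    
 ┃Ag▼│Sta┃2024-01-15 00:00:21.250 [INFO┃    
 ┃───┼───┃                             ┃    
 ┃64 │Ina┃                             ┃    
 ┃60 │Act┃                             ┃    
 ┃59 │Pen┃                             ┃    
 ┃56 │Act┃                             ┃    
 ┃55 │Clo┃                             ┃    
 ┃51 │Ina┃                             ┃    
 ┃45 │Pen┗━━━━━━━━━━━━━━━━━━━━━━━━━━━━━┛    


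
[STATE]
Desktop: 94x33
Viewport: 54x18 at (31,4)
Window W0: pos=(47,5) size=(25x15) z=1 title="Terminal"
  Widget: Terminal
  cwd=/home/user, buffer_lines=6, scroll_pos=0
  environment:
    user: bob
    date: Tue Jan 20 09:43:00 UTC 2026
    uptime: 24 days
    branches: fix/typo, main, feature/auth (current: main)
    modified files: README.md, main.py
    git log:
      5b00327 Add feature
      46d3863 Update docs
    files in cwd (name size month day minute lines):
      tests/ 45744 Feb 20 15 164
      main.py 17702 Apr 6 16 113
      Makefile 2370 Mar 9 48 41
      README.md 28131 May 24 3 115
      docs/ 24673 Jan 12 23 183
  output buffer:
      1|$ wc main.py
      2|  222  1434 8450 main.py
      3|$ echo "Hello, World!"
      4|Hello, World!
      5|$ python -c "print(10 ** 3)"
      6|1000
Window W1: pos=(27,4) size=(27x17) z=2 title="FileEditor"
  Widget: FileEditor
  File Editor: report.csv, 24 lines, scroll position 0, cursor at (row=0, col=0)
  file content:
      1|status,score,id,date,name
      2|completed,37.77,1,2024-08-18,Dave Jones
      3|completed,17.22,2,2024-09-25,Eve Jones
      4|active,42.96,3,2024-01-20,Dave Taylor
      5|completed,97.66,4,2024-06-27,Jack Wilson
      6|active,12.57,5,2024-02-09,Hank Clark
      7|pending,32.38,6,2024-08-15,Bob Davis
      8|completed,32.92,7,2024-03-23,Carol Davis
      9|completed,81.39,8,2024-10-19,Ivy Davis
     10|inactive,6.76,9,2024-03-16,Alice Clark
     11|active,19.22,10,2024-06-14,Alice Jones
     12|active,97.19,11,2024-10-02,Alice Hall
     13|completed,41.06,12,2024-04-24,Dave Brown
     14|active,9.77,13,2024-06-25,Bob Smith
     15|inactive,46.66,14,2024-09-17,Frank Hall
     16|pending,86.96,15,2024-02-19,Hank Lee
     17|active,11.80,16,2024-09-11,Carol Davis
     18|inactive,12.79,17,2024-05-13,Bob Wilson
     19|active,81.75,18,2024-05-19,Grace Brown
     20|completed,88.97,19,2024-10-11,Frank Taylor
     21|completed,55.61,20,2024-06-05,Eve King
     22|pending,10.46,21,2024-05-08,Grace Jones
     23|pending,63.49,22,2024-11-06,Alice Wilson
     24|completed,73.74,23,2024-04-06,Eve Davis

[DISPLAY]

━━━━━━━━━━━━━━━━━━━━━━┓                               
leEditor              ┃━━━━━━━━━━━━━━━━━┓             
──────────────────────┨nal              ┃             
tus,score,id,date,nam▲┃─────────────────┨             
pleted,37.77,1,2024-0█┃ain.py           ┃             
pleted,17.22,2,2024-0░┃ 1434 8450 main.p┃             
ive,42.96,3,2024-01-2░┃ "Hello, World!" ┃             
pleted,97.66,4,2024-0░┃ World!          ┃             
ive,12.57,5,2024-02-0░┃on -c "print(10 *┃             
ding,32.38,6,2024-08-░┃                 ┃             
pleted,32.92,7,2024-0░┃                 ┃             
pleted,81.39,8,2024-1░┃                 ┃             
ctive,6.76,9,2024-03-░┃                 ┃             
ive,19.22,10,2024-06-░┃                 ┃             
ive,97.19,11,2024-10-░┃                 ┃             
pleted,41.06,12,2024-▼┃━━━━━━━━━━━━━━━━━┛             
━━━━━━━━━━━━━━━━━━━━━━┛                               
                                                      


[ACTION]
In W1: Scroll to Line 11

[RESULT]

━━━━━━━━━━━━━━━━━━━━━━┓                               
leEditor              ┃━━━━━━━━━━━━━━━━━┓             
──────────────────────┨nal              ┃             
ive,19.22,10,2024-06-▲┃─────────────────┨             
ive,97.19,11,2024-10-░┃ain.py           ┃             
pleted,41.06,12,2024-░┃ 1434 8450 main.p┃             
ive,9.77,13,2024-06-2░┃ "Hello, World!" ┃             
ctive,46.66,14,2024-0░┃ World!          ┃             
ding,86.96,15,2024-02░┃on -c "print(10 *┃             
ive,11.80,16,2024-09-░┃                 ┃             
ctive,12.79,17,2024-0░┃                 ┃             
ive,81.75,18,2024-05-░┃                 ┃             
pleted,88.97,19,2024-░┃                 ┃             
pleted,55.61,20,2024-░┃                 ┃             
ding,10.46,21,2024-05█┃                 ┃             
ding,63.49,22,2024-11▼┃━━━━━━━━━━━━━━━━━┛             
━━━━━━━━━━━━━━━━━━━━━━┛                               
                                                      


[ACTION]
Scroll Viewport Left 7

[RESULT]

   ┏━━━━━━━━━━━━━━━━━━━━━━━━━┓                        
   ┃ FileEditor              ┃━━━━━━━━━━━━━━━━━┓      
   ┠─────────────────────────┨nal              ┃      
   ┃active,19.22,10,2024-06-▲┃─────────────────┨      
   ┃active,97.19,11,2024-10-░┃ain.py           ┃      
   ┃completed,41.06,12,2024-░┃ 1434 8450 main.p┃      
   ┃active,9.77,13,2024-06-2░┃ "Hello, World!" ┃      
   ┃inactive,46.66,14,2024-0░┃ World!          ┃      
   ┃pending,86.96,15,2024-02░┃on -c "print(10 *┃      
   ┃active,11.80,16,2024-09-░┃                 ┃      
   ┃inactive,12.79,17,2024-0░┃                 ┃      
   ┃active,81.75,18,2024-05-░┃                 ┃      
   ┃completed,88.97,19,2024-░┃                 ┃      
   ┃completed,55.61,20,2024-░┃                 ┃      
   ┃pending,10.46,21,2024-05█┃                 ┃      
   ┃pending,63.49,22,2024-11▼┃━━━━━━━━━━━━━━━━━┛      
   ┗━━━━━━━━━━━━━━━━━━━━━━━━━┛                        
                                                      


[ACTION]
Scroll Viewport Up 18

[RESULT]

                                                      
                                                      
                                                      
                                                      
   ┏━━━━━━━━━━━━━━━━━━━━━━━━━┓                        
   ┃ FileEditor              ┃━━━━━━━━━━━━━━━━━┓      
   ┠─────────────────────────┨nal              ┃      
   ┃active,19.22,10,2024-06-▲┃─────────────────┨      
   ┃active,97.19,11,2024-10-░┃ain.py           ┃      
   ┃completed,41.06,12,2024-░┃ 1434 8450 main.p┃      
   ┃active,9.77,13,2024-06-2░┃ "Hello, World!" ┃      
   ┃inactive,46.66,14,2024-0░┃ World!          ┃      
   ┃pending,86.96,15,2024-02░┃on -c "print(10 *┃      
   ┃active,11.80,16,2024-09-░┃                 ┃      
   ┃inactive,12.79,17,2024-0░┃                 ┃      
   ┃active,81.75,18,2024-05-░┃                 ┃      
   ┃completed,88.97,19,2024-░┃                 ┃      
   ┃completed,55.61,20,2024-░┃                 ┃      


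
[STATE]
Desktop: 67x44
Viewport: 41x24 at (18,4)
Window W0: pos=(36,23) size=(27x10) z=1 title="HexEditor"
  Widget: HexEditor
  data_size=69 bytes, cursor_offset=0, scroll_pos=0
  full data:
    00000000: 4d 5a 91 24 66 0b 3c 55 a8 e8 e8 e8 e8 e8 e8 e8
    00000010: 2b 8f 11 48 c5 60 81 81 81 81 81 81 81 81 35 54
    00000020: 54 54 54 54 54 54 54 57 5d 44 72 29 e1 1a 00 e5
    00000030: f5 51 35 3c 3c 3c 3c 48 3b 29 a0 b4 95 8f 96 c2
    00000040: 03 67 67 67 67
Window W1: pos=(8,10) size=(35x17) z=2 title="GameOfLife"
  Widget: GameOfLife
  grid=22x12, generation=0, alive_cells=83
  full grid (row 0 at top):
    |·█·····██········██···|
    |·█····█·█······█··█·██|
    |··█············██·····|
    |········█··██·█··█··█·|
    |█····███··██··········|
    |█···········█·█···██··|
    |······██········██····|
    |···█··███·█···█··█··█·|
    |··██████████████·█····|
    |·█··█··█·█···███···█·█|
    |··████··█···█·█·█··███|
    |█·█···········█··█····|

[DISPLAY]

                                         
                                         
                                         
                                         
                                         
                                         
━━━━━━━━━━━━━━━━━━━━━━━━┓                
fe                      ┃                
────────────────────────┨                
                        ┃                
········██···           ┃                
······█··█·██           ┃                
······██·····           ┃                
··██·█··█··█·           ┃                
·██··········           ┃                
···█·█···██··           ┃                
·······██····           ┃                
·█···█··█··█·           ┃                
███████·█····           ┃                
█···███···█·█           ┃━━━━━━━━━━━━━━━━
···█·█·█··███           ┃itor            
·····█··█····           ┃────────────────
━━━━━━━━━━━━━━━━━━━━━━━━┛00  4D 5a 91 24 
                  ┃00000010  2b 8f 11 48 


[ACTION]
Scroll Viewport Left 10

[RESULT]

                                         
                                         
                                         
                                         
                                         
                                         
┏━━━━━━━━━━━━━━━━━━━━━━━━━━━━━━━━━┓      
┃ GameOfLife                      ┃      
┠─────────────────────────────────┨      
┃Gen: 0                           ┃      
┃·█·····██········██···           ┃      
┃·█····█·█······█··█·██           ┃      
┃··█············██·····           ┃      
┃········█··██·█··█··█·           ┃      
┃█····███··██··········           ┃      
┃█···········█·█···██··           ┃      
┃······██········██····           ┃      
┃···█··███·█···█··█··█·           ┃      
┃··██████████████·█····           ┃      
┃·█··█··█·█···███···█·█           ┃━━━━━━
┃··████··█···█·█·█··███           ┃itor  
┃█·█···········█··█····           ┃──────
┗━━━━━━━━━━━━━━━━━━━━━━━━━━━━━━━━━┛00  4D
                            ┃00000010  2b


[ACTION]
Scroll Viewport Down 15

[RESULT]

┃█···········█·█···██··           ┃      
┃······██········██····           ┃      
┃···█··███·█···█··█··█·           ┃      
┃··██████████████·█····           ┃      
┃·█··█··█·█···███···█·█           ┃━━━━━━
┃··████··█···█·█·█··███           ┃itor  
┃█·█···········█··█····           ┃──────
┗━━━━━━━━━━━━━━━━━━━━━━━━━━━━━━━━━┛00  4D
                            ┃00000010  2b
                            ┃00000020  54
                            ┃00000030  f5
                            ┃00000040  03
                            ┃            
                            ┗━━━━━━━━━━━━
                                         
                                         
                                         
                                         
                                         
                                         
                                         
                                         
                                         
                                         


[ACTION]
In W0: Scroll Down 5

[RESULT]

┃█···········█·█···██··           ┃      
┃······██········██····           ┃      
┃···█··███·█···█··█··█·           ┃      
┃··██████████████·█····           ┃      
┃·█··█··█·█···███···█·█           ┃━━━━━━
┃··████··█···█·█·█··███           ┃itor  
┃█·█···········█··█····           ┃──────
┗━━━━━━━━━━━━━━━━━━━━━━━━━━━━━━━━━┛40  03
                            ┃            
                            ┃            
                            ┃            
                            ┃            
                            ┃            
                            ┗━━━━━━━━━━━━
                                         
                                         
                                         
                                         
                                         
                                         
                                         
                                         
                                         
                                         
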